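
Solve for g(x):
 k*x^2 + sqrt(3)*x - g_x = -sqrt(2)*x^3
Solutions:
 g(x) = C1 + k*x^3/3 + sqrt(2)*x^4/4 + sqrt(3)*x^2/2


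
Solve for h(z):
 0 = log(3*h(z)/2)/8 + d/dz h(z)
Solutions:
 -8*Integral(1/(-log(_y) - log(3) + log(2)), (_y, h(z))) = C1 - z


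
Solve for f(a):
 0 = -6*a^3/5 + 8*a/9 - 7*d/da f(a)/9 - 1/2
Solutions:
 f(a) = C1 - 27*a^4/70 + 4*a^2/7 - 9*a/14


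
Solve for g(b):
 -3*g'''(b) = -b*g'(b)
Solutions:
 g(b) = C1 + Integral(C2*airyai(3^(2/3)*b/3) + C3*airybi(3^(2/3)*b/3), b)


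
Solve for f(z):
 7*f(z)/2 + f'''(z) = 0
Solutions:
 f(z) = C3*exp(-2^(2/3)*7^(1/3)*z/2) + (C1*sin(2^(2/3)*sqrt(3)*7^(1/3)*z/4) + C2*cos(2^(2/3)*sqrt(3)*7^(1/3)*z/4))*exp(2^(2/3)*7^(1/3)*z/4)


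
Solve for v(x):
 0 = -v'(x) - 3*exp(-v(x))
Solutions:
 v(x) = log(C1 - 3*x)


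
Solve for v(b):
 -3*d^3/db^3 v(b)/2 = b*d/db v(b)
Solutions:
 v(b) = C1 + Integral(C2*airyai(-2^(1/3)*3^(2/3)*b/3) + C3*airybi(-2^(1/3)*3^(2/3)*b/3), b)


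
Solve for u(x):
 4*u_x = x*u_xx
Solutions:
 u(x) = C1 + C2*x^5


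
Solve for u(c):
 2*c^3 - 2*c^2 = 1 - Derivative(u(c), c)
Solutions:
 u(c) = C1 - c^4/2 + 2*c^3/3 + c


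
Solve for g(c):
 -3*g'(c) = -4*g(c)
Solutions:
 g(c) = C1*exp(4*c/3)


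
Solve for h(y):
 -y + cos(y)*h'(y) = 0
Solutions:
 h(y) = C1 + Integral(y/cos(y), y)


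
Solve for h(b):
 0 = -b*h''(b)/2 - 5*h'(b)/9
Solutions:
 h(b) = C1 + C2/b^(1/9)


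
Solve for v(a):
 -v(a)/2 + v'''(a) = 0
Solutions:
 v(a) = C3*exp(2^(2/3)*a/2) + (C1*sin(2^(2/3)*sqrt(3)*a/4) + C2*cos(2^(2/3)*sqrt(3)*a/4))*exp(-2^(2/3)*a/4)


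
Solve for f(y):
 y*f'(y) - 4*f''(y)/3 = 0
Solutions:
 f(y) = C1 + C2*erfi(sqrt(6)*y/4)


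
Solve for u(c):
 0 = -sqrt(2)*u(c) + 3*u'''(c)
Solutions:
 u(c) = C3*exp(2^(1/6)*3^(2/3)*c/3) + (C1*sin(6^(1/6)*c/2) + C2*cos(6^(1/6)*c/2))*exp(-2^(1/6)*3^(2/3)*c/6)


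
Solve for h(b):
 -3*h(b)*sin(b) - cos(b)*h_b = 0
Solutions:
 h(b) = C1*cos(b)^3


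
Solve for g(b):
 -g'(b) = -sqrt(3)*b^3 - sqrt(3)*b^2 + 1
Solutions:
 g(b) = C1 + sqrt(3)*b^4/4 + sqrt(3)*b^3/3 - b


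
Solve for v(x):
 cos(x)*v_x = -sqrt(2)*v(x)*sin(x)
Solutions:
 v(x) = C1*cos(x)^(sqrt(2))


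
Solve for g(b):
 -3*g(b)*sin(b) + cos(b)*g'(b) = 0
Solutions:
 g(b) = C1/cos(b)^3


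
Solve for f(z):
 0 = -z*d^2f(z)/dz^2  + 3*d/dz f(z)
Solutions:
 f(z) = C1 + C2*z^4


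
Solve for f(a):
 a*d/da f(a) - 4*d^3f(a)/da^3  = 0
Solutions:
 f(a) = C1 + Integral(C2*airyai(2^(1/3)*a/2) + C3*airybi(2^(1/3)*a/2), a)


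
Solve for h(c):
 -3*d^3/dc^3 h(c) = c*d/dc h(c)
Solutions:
 h(c) = C1 + Integral(C2*airyai(-3^(2/3)*c/3) + C3*airybi(-3^(2/3)*c/3), c)


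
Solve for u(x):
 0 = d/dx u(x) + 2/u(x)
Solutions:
 u(x) = -sqrt(C1 - 4*x)
 u(x) = sqrt(C1 - 4*x)


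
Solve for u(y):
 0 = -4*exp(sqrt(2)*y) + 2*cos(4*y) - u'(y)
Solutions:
 u(y) = C1 - 2*sqrt(2)*exp(sqrt(2)*y) + sin(4*y)/2


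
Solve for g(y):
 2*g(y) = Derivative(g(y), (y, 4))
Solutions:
 g(y) = C1*exp(-2^(1/4)*y) + C2*exp(2^(1/4)*y) + C3*sin(2^(1/4)*y) + C4*cos(2^(1/4)*y)


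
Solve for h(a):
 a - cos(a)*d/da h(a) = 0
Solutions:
 h(a) = C1 + Integral(a/cos(a), a)


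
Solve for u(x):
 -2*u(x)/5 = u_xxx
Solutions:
 u(x) = C3*exp(-2^(1/3)*5^(2/3)*x/5) + (C1*sin(2^(1/3)*sqrt(3)*5^(2/3)*x/10) + C2*cos(2^(1/3)*sqrt(3)*5^(2/3)*x/10))*exp(2^(1/3)*5^(2/3)*x/10)


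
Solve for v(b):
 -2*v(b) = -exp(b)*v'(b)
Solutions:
 v(b) = C1*exp(-2*exp(-b))


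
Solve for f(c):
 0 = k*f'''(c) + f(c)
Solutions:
 f(c) = C1*exp(c*(-1/k)^(1/3)) + C2*exp(c*(-1/k)^(1/3)*(-1 + sqrt(3)*I)/2) + C3*exp(-c*(-1/k)^(1/3)*(1 + sqrt(3)*I)/2)


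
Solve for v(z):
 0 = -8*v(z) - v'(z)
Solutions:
 v(z) = C1*exp(-8*z)


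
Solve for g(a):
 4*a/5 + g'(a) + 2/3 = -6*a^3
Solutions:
 g(a) = C1 - 3*a^4/2 - 2*a^2/5 - 2*a/3


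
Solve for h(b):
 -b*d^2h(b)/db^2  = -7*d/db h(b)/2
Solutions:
 h(b) = C1 + C2*b^(9/2)


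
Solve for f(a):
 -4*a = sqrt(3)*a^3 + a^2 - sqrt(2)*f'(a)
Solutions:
 f(a) = C1 + sqrt(6)*a^4/8 + sqrt(2)*a^3/6 + sqrt(2)*a^2


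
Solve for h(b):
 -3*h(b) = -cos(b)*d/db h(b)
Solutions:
 h(b) = C1*(sin(b) + 1)^(3/2)/(sin(b) - 1)^(3/2)


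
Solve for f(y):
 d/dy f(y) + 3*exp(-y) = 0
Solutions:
 f(y) = C1 + 3*exp(-y)


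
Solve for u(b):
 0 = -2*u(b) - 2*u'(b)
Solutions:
 u(b) = C1*exp(-b)


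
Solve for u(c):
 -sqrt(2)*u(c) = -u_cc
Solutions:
 u(c) = C1*exp(-2^(1/4)*c) + C2*exp(2^(1/4)*c)


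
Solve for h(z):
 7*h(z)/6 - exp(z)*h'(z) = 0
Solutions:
 h(z) = C1*exp(-7*exp(-z)/6)


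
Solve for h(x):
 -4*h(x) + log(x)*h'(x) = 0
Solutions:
 h(x) = C1*exp(4*li(x))


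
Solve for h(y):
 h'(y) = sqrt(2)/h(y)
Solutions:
 h(y) = -sqrt(C1 + 2*sqrt(2)*y)
 h(y) = sqrt(C1 + 2*sqrt(2)*y)


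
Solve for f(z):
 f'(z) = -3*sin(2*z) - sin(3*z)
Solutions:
 f(z) = C1 + 3*cos(2*z)/2 + cos(3*z)/3


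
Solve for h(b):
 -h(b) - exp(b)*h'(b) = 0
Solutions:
 h(b) = C1*exp(exp(-b))


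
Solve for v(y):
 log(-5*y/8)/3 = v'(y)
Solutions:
 v(y) = C1 + y*log(-y)/3 + y*(-log(2) - 1/3 + log(5)/3)


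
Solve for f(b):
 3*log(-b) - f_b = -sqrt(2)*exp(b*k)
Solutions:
 f(b) = C1 + 3*b*log(-b) - 3*b + Piecewise((sqrt(2)*exp(b*k)/k, Ne(k, 0)), (sqrt(2)*b, True))


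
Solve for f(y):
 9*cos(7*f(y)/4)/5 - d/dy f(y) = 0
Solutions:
 -9*y/5 - 2*log(sin(7*f(y)/4) - 1)/7 + 2*log(sin(7*f(y)/4) + 1)/7 = C1


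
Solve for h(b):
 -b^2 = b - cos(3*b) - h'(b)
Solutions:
 h(b) = C1 + b^3/3 + b^2/2 - sin(3*b)/3


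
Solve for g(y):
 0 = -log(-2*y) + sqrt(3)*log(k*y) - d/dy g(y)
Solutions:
 g(y) = C1 + y*(sqrt(3)*log(-k) - sqrt(3) - log(2) + 1) - y*(1 - sqrt(3))*log(-y)


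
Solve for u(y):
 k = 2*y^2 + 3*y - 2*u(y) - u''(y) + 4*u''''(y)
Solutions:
 u(y) = C1*exp(-sqrt(2)*y*sqrt(1 + sqrt(33))/4) + C2*exp(sqrt(2)*y*sqrt(1 + sqrt(33))/4) + C3*sin(sqrt(2)*y*sqrt(-1 + sqrt(33))/4) + C4*cos(sqrt(2)*y*sqrt(-1 + sqrt(33))/4) - k/2 + y^2 + 3*y/2 - 1


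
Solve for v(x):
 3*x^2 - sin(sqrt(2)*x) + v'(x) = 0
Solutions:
 v(x) = C1 - x^3 - sqrt(2)*cos(sqrt(2)*x)/2


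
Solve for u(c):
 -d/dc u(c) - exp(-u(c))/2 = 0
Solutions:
 u(c) = log(C1 - c/2)


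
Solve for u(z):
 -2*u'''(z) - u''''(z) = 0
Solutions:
 u(z) = C1 + C2*z + C3*z^2 + C4*exp(-2*z)


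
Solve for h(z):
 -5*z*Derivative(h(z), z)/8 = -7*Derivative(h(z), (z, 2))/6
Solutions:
 h(z) = C1 + C2*erfi(sqrt(210)*z/28)


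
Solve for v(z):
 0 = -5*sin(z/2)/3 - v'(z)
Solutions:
 v(z) = C1 + 10*cos(z/2)/3


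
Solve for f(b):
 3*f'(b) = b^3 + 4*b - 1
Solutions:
 f(b) = C1 + b^4/12 + 2*b^2/3 - b/3


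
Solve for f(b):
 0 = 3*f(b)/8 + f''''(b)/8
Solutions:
 f(b) = (C1*sin(sqrt(2)*3^(1/4)*b/2) + C2*cos(sqrt(2)*3^(1/4)*b/2))*exp(-sqrt(2)*3^(1/4)*b/2) + (C3*sin(sqrt(2)*3^(1/4)*b/2) + C4*cos(sqrt(2)*3^(1/4)*b/2))*exp(sqrt(2)*3^(1/4)*b/2)


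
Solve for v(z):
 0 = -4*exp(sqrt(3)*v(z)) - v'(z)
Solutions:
 v(z) = sqrt(3)*(2*log(1/(C1 + 4*z)) - log(3))/6


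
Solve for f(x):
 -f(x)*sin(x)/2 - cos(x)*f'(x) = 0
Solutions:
 f(x) = C1*sqrt(cos(x))


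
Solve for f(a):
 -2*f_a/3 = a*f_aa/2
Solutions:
 f(a) = C1 + C2/a^(1/3)


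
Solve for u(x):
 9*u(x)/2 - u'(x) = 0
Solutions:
 u(x) = C1*exp(9*x/2)


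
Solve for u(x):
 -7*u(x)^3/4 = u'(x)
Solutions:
 u(x) = -sqrt(2)*sqrt(-1/(C1 - 7*x))
 u(x) = sqrt(2)*sqrt(-1/(C1 - 7*x))


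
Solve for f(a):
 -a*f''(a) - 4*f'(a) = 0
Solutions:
 f(a) = C1 + C2/a^3


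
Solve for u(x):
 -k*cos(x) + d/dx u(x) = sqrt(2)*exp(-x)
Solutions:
 u(x) = C1 + k*sin(x) - sqrt(2)*exp(-x)


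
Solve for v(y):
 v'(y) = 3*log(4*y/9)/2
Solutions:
 v(y) = C1 + 3*y*log(y)/2 - 3*y*log(3) - 3*y/2 + 3*y*log(2)


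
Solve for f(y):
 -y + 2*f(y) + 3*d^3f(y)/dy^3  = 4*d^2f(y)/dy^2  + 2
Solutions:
 f(y) = C1*exp(y*(16/(9*sqrt(345) + 179)^(1/3) + (9*sqrt(345) + 179)^(1/3) + 8)/18)*sin(sqrt(3)*y*(-(9*sqrt(345) + 179)^(1/3) + 16/(9*sqrt(345) + 179)^(1/3))/18) + C2*exp(y*(16/(9*sqrt(345) + 179)^(1/3) + (9*sqrt(345) + 179)^(1/3) + 8)/18)*cos(sqrt(3)*y*(-(9*sqrt(345) + 179)^(1/3) + 16/(9*sqrt(345) + 179)^(1/3))/18) + C3*exp(y*(-(9*sqrt(345) + 179)^(1/3) - 16/(9*sqrt(345) + 179)^(1/3) + 4)/9) + y/2 + 1


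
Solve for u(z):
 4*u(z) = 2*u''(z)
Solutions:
 u(z) = C1*exp(-sqrt(2)*z) + C2*exp(sqrt(2)*z)


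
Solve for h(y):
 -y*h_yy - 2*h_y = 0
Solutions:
 h(y) = C1 + C2/y


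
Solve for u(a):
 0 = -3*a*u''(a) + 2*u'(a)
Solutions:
 u(a) = C1 + C2*a^(5/3)


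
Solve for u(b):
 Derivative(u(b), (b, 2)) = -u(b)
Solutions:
 u(b) = C1*sin(b) + C2*cos(b)


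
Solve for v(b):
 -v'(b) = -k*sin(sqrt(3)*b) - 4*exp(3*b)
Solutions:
 v(b) = C1 - sqrt(3)*k*cos(sqrt(3)*b)/3 + 4*exp(3*b)/3


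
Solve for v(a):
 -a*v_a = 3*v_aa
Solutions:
 v(a) = C1 + C2*erf(sqrt(6)*a/6)


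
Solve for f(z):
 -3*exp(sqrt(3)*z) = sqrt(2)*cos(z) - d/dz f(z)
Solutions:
 f(z) = C1 + sqrt(3)*exp(sqrt(3)*z) + sqrt(2)*sin(z)


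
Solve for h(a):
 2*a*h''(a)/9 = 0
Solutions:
 h(a) = C1 + C2*a


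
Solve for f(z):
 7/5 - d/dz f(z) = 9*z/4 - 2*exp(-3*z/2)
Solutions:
 f(z) = C1 - 9*z^2/8 + 7*z/5 - 4*exp(-3*z/2)/3


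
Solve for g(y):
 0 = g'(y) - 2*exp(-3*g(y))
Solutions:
 g(y) = log(C1 + 6*y)/3
 g(y) = log((-3^(1/3) - 3^(5/6)*I)*(C1 + 2*y)^(1/3)/2)
 g(y) = log((-3^(1/3) + 3^(5/6)*I)*(C1 + 2*y)^(1/3)/2)


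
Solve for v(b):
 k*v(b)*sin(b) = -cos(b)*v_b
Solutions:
 v(b) = C1*exp(k*log(cos(b)))


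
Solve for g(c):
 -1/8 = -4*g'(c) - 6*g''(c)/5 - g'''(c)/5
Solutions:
 g(c) = C1 + c/32 + (C2*sin(sqrt(11)*c) + C3*cos(sqrt(11)*c))*exp(-3*c)


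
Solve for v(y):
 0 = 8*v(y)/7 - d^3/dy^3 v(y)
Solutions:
 v(y) = C3*exp(2*7^(2/3)*y/7) + (C1*sin(sqrt(3)*7^(2/3)*y/7) + C2*cos(sqrt(3)*7^(2/3)*y/7))*exp(-7^(2/3)*y/7)


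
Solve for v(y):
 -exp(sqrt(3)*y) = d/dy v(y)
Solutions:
 v(y) = C1 - sqrt(3)*exp(sqrt(3)*y)/3


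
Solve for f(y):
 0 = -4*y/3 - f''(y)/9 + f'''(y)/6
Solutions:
 f(y) = C1 + C2*y + C3*exp(2*y/3) - 2*y^3 - 9*y^2


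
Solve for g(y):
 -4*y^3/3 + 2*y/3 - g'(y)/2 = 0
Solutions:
 g(y) = C1 - 2*y^4/3 + 2*y^2/3


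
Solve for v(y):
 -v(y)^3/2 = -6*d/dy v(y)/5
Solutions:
 v(y) = -sqrt(6)*sqrt(-1/(C1 + 5*y))
 v(y) = sqrt(6)*sqrt(-1/(C1 + 5*y))


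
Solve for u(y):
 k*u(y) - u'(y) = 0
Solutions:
 u(y) = C1*exp(k*y)


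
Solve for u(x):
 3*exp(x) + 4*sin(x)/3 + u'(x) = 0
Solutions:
 u(x) = C1 - 3*exp(x) + 4*cos(x)/3


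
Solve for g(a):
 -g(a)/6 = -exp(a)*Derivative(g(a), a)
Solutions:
 g(a) = C1*exp(-exp(-a)/6)


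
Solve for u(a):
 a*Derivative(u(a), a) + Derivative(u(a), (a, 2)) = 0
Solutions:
 u(a) = C1 + C2*erf(sqrt(2)*a/2)


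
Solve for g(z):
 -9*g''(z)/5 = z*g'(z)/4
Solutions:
 g(z) = C1 + C2*erf(sqrt(10)*z/12)


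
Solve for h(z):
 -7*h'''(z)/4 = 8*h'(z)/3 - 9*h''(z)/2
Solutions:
 h(z) = C1 + C2*exp(z*(27 - sqrt(57))/21) + C3*exp(z*(sqrt(57) + 27)/21)


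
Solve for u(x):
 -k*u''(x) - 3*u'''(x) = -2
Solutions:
 u(x) = C1 + C2*x + C3*exp(-k*x/3) + x^2/k


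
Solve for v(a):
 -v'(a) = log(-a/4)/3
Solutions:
 v(a) = C1 - a*log(-a)/3 + a*(1 + 2*log(2))/3


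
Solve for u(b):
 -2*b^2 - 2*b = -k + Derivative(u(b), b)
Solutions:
 u(b) = C1 - 2*b^3/3 - b^2 + b*k


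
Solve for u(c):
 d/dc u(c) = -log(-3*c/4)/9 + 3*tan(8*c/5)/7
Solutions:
 u(c) = C1 - c*log(-c)/9 - c*log(3)/9 + c/9 + 2*c*log(2)/9 - 15*log(cos(8*c/5))/56


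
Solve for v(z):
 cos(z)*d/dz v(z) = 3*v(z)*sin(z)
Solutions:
 v(z) = C1/cos(z)^3


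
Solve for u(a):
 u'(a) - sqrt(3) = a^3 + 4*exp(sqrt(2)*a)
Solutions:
 u(a) = C1 + a^4/4 + sqrt(3)*a + 2*sqrt(2)*exp(sqrt(2)*a)


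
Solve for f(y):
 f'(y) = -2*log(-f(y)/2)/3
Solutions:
 3*Integral(1/(log(-_y) - log(2)), (_y, f(y)))/2 = C1 - y


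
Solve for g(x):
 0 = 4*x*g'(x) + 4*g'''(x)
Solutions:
 g(x) = C1 + Integral(C2*airyai(-x) + C3*airybi(-x), x)


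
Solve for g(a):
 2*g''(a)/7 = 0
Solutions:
 g(a) = C1 + C2*a


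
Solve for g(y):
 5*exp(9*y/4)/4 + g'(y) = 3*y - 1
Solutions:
 g(y) = C1 + 3*y^2/2 - y - 5*exp(9*y/4)/9


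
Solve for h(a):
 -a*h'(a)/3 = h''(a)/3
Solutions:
 h(a) = C1 + C2*erf(sqrt(2)*a/2)


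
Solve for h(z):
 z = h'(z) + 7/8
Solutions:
 h(z) = C1 + z^2/2 - 7*z/8


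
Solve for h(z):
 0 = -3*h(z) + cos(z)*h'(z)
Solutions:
 h(z) = C1*(sin(z) + 1)^(3/2)/(sin(z) - 1)^(3/2)


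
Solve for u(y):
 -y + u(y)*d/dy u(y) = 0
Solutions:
 u(y) = -sqrt(C1 + y^2)
 u(y) = sqrt(C1 + y^2)


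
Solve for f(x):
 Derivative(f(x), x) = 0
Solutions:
 f(x) = C1


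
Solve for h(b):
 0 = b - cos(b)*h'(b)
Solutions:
 h(b) = C1 + Integral(b/cos(b), b)


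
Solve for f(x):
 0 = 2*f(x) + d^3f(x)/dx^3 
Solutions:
 f(x) = C3*exp(-2^(1/3)*x) + (C1*sin(2^(1/3)*sqrt(3)*x/2) + C2*cos(2^(1/3)*sqrt(3)*x/2))*exp(2^(1/3)*x/2)


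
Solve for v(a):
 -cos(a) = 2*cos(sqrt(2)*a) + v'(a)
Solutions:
 v(a) = C1 - sin(a) - sqrt(2)*sin(sqrt(2)*a)


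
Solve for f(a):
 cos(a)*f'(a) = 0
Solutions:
 f(a) = C1


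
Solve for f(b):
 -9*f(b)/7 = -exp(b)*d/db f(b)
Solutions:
 f(b) = C1*exp(-9*exp(-b)/7)


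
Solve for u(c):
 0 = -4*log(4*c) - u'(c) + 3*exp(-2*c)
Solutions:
 u(c) = C1 - 4*c*log(c) + 4*c*(1 - 2*log(2)) - 3*exp(-2*c)/2


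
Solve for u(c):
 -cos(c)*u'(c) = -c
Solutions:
 u(c) = C1 + Integral(c/cos(c), c)


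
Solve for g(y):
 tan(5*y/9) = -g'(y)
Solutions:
 g(y) = C1 + 9*log(cos(5*y/9))/5


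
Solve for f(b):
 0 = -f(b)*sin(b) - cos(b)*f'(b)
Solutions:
 f(b) = C1*cos(b)


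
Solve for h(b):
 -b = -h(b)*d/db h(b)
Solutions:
 h(b) = -sqrt(C1 + b^2)
 h(b) = sqrt(C1 + b^2)


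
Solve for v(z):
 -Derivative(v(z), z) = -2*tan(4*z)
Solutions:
 v(z) = C1 - log(cos(4*z))/2


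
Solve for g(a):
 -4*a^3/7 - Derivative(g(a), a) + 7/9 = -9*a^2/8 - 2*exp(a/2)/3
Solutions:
 g(a) = C1 - a^4/7 + 3*a^3/8 + 7*a/9 + 4*exp(a/2)/3


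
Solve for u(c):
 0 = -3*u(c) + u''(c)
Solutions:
 u(c) = C1*exp(-sqrt(3)*c) + C2*exp(sqrt(3)*c)


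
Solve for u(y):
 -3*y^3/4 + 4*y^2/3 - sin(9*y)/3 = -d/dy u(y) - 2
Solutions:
 u(y) = C1 + 3*y^4/16 - 4*y^3/9 - 2*y - cos(9*y)/27


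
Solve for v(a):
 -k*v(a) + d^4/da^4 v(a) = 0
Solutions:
 v(a) = C1*exp(-a*k^(1/4)) + C2*exp(a*k^(1/4)) + C3*exp(-I*a*k^(1/4)) + C4*exp(I*a*k^(1/4))


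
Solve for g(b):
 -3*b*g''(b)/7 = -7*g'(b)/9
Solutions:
 g(b) = C1 + C2*b^(76/27)


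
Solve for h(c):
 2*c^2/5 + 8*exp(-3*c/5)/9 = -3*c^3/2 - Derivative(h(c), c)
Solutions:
 h(c) = C1 - 3*c^4/8 - 2*c^3/15 + 40*exp(-3*c/5)/27


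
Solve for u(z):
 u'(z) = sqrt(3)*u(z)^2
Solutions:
 u(z) = -1/(C1 + sqrt(3)*z)


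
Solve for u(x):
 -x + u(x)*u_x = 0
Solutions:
 u(x) = -sqrt(C1 + x^2)
 u(x) = sqrt(C1 + x^2)


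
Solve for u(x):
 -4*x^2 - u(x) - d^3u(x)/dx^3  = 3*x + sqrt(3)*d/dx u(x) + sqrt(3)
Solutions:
 u(x) = C1*exp(x*(-2*2^(1/3)*3^(5/6)/(3 + sqrt(4*sqrt(3) + 9))^(1/3) + 6^(2/3)*(3 + sqrt(4*sqrt(3) + 9))^(1/3))/12)*sin(x*(2*6^(1/3)/(3 + sqrt(4*sqrt(3) + 9))^(1/3) + 2^(2/3)*3^(1/6)*(3 + sqrt(4*sqrt(3) + 9))^(1/3))/4) + C2*exp(x*(-2*2^(1/3)*3^(5/6)/(3 + sqrt(4*sqrt(3) + 9))^(1/3) + 6^(2/3)*(3 + sqrt(4*sqrt(3) + 9))^(1/3))/12)*cos(x*(2*6^(1/3)/(3 + sqrt(4*sqrt(3) + 9))^(1/3) + 2^(2/3)*3^(1/6)*(3 + sqrt(4*sqrt(3) + 9))^(1/3))/4) + C3*exp(-x*(-2*2^(1/3)*3^(5/6)/(3 + sqrt(4*sqrt(3) + 9))^(1/3) + 6^(2/3)*(3 + sqrt(4*sqrt(3) + 9))^(1/3))/6) - 4*x^2 - 3*x + 8*sqrt(3)*x - 24 + 2*sqrt(3)


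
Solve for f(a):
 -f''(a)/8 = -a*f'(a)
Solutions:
 f(a) = C1 + C2*erfi(2*a)


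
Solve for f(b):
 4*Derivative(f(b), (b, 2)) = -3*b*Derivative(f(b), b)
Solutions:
 f(b) = C1 + C2*erf(sqrt(6)*b/4)


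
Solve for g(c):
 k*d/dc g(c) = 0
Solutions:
 g(c) = C1


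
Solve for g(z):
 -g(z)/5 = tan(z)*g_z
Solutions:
 g(z) = C1/sin(z)^(1/5)


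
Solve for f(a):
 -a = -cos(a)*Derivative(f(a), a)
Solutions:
 f(a) = C1 + Integral(a/cos(a), a)


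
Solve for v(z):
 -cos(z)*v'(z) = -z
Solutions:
 v(z) = C1 + Integral(z/cos(z), z)


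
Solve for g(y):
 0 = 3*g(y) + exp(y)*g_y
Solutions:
 g(y) = C1*exp(3*exp(-y))


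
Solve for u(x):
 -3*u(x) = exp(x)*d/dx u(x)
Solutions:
 u(x) = C1*exp(3*exp(-x))


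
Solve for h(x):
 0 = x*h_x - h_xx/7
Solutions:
 h(x) = C1 + C2*erfi(sqrt(14)*x/2)


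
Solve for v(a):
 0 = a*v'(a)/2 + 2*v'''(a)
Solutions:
 v(a) = C1 + Integral(C2*airyai(-2^(1/3)*a/2) + C3*airybi(-2^(1/3)*a/2), a)


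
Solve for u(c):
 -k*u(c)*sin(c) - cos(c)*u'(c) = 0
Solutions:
 u(c) = C1*exp(k*log(cos(c)))


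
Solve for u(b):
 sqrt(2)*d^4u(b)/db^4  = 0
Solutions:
 u(b) = C1 + C2*b + C3*b^2 + C4*b^3


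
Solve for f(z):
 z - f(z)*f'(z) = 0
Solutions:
 f(z) = -sqrt(C1 + z^2)
 f(z) = sqrt(C1 + z^2)


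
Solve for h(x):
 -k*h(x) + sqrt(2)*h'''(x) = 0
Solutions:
 h(x) = C1*exp(2^(5/6)*k^(1/3)*x/2) + C2*exp(2^(5/6)*k^(1/3)*x*(-1 + sqrt(3)*I)/4) + C3*exp(-2^(5/6)*k^(1/3)*x*(1 + sqrt(3)*I)/4)


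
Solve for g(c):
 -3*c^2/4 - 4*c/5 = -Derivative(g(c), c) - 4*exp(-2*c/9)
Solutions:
 g(c) = C1 + c^3/4 + 2*c^2/5 + 18*exp(-2*c/9)


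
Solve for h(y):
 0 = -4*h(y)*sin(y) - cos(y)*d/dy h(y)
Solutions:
 h(y) = C1*cos(y)^4


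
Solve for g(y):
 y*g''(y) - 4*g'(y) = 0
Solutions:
 g(y) = C1 + C2*y^5


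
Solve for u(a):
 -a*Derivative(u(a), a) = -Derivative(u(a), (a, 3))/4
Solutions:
 u(a) = C1 + Integral(C2*airyai(2^(2/3)*a) + C3*airybi(2^(2/3)*a), a)


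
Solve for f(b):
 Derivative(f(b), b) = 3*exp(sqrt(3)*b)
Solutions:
 f(b) = C1 + sqrt(3)*exp(sqrt(3)*b)


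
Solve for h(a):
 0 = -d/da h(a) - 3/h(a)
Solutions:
 h(a) = -sqrt(C1 - 6*a)
 h(a) = sqrt(C1 - 6*a)


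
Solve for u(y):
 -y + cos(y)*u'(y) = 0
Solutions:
 u(y) = C1 + Integral(y/cos(y), y)


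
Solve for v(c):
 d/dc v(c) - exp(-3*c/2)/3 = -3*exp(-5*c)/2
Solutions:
 v(c) = C1 + 3*exp(-5*c)/10 - 2*exp(-3*c/2)/9


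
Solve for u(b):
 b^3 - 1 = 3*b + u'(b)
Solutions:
 u(b) = C1 + b^4/4 - 3*b^2/2 - b


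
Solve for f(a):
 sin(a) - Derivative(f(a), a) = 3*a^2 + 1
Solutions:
 f(a) = C1 - a^3 - a - cos(a)


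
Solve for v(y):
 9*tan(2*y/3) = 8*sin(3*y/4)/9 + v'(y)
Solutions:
 v(y) = C1 - 27*log(cos(2*y/3))/2 + 32*cos(3*y/4)/27


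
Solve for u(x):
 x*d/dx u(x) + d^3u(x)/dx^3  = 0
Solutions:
 u(x) = C1 + Integral(C2*airyai(-x) + C3*airybi(-x), x)


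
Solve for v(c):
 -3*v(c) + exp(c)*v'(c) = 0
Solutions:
 v(c) = C1*exp(-3*exp(-c))


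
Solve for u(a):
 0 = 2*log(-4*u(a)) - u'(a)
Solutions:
 -Integral(1/(log(-_y) + 2*log(2)), (_y, u(a)))/2 = C1 - a


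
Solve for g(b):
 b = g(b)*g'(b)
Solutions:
 g(b) = -sqrt(C1 + b^2)
 g(b) = sqrt(C1 + b^2)


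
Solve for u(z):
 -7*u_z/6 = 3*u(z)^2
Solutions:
 u(z) = 7/(C1 + 18*z)


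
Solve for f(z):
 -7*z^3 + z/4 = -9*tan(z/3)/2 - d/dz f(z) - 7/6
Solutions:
 f(z) = C1 + 7*z^4/4 - z^2/8 - 7*z/6 + 27*log(cos(z/3))/2


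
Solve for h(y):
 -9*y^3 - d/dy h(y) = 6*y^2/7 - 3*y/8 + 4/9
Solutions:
 h(y) = C1 - 9*y^4/4 - 2*y^3/7 + 3*y^2/16 - 4*y/9


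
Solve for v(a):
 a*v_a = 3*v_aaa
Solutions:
 v(a) = C1 + Integral(C2*airyai(3^(2/3)*a/3) + C3*airybi(3^(2/3)*a/3), a)


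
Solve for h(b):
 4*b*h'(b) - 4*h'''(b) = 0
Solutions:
 h(b) = C1 + Integral(C2*airyai(b) + C3*airybi(b), b)


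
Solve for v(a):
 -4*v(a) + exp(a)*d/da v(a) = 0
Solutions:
 v(a) = C1*exp(-4*exp(-a))


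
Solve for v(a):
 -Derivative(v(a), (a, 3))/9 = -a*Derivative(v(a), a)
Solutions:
 v(a) = C1 + Integral(C2*airyai(3^(2/3)*a) + C3*airybi(3^(2/3)*a), a)


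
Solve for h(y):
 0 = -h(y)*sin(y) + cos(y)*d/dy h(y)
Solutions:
 h(y) = C1/cos(y)


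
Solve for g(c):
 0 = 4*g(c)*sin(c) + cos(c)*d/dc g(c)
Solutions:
 g(c) = C1*cos(c)^4


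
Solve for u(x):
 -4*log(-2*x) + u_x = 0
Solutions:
 u(x) = C1 + 4*x*log(-x) + 4*x*(-1 + log(2))


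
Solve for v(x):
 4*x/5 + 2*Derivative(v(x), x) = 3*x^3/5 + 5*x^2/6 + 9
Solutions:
 v(x) = C1 + 3*x^4/40 + 5*x^3/36 - x^2/5 + 9*x/2


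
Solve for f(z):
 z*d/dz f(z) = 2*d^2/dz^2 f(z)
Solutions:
 f(z) = C1 + C2*erfi(z/2)


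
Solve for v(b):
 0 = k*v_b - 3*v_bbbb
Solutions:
 v(b) = C1 + C2*exp(3^(2/3)*b*k^(1/3)/3) + C3*exp(b*k^(1/3)*(-3^(2/3) + 3*3^(1/6)*I)/6) + C4*exp(-b*k^(1/3)*(3^(2/3) + 3*3^(1/6)*I)/6)


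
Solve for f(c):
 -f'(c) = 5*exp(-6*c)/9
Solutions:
 f(c) = C1 + 5*exp(-6*c)/54


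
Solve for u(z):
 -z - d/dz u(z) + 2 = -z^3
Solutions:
 u(z) = C1 + z^4/4 - z^2/2 + 2*z


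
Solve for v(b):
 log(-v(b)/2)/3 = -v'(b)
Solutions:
 3*Integral(1/(log(-_y) - log(2)), (_y, v(b))) = C1 - b


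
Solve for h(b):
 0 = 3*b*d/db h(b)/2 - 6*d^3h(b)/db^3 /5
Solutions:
 h(b) = C1 + Integral(C2*airyai(10^(1/3)*b/2) + C3*airybi(10^(1/3)*b/2), b)


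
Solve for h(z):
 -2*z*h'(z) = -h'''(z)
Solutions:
 h(z) = C1 + Integral(C2*airyai(2^(1/3)*z) + C3*airybi(2^(1/3)*z), z)


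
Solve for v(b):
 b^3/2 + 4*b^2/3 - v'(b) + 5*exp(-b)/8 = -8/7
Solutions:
 v(b) = C1 + b^4/8 + 4*b^3/9 + 8*b/7 - 5*exp(-b)/8


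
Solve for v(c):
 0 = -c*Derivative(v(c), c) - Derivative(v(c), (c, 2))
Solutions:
 v(c) = C1 + C2*erf(sqrt(2)*c/2)


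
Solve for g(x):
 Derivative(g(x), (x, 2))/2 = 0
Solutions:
 g(x) = C1 + C2*x


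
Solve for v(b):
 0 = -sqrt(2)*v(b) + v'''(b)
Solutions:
 v(b) = C3*exp(2^(1/6)*b) + (C1*sin(2^(1/6)*sqrt(3)*b/2) + C2*cos(2^(1/6)*sqrt(3)*b/2))*exp(-2^(1/6)*b/2)


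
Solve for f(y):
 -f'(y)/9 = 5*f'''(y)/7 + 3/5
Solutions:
 f(y) = C1 + C2*sin(sqrt(35)*y/15) + C3*cos(sqrt(35)*y/15) - 27*y/5


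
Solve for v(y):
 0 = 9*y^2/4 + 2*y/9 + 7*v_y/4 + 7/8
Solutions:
 v(y) = C1 - 3*y^3/7 - 4*y^2/63 - y/2


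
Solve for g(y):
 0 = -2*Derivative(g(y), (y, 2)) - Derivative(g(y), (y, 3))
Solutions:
 g(y) = C1 + C2*y + C3*exp(-2*y)


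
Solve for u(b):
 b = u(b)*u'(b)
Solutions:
 u(b) = -sqrt(C1 + b^2)
 u(b) = sqrt(C1 + b^2)


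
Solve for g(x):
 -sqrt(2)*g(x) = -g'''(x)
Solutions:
 g(x) = C3*exp(2^(1/6)*x) + (C1*sin(2^(1/6)*sqrt(3)*x/2) + C2*cos(2^(1/6)*sqrt(3)*x/2))*exp(-2^(1/6)*x/2)


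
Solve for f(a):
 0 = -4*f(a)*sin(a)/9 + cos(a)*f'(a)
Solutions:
 f(a) = C1/cos(a)^(4/9)


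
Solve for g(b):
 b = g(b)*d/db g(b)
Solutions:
 g(b) = -sqrt(C1 + b^2)
 g(b) = sqrt(C1 + b^2)


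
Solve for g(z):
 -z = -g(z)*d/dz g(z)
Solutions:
 g(z) = -sqrt(C1 + z^2)
 g(z) = sqrt(C1 + z^2)


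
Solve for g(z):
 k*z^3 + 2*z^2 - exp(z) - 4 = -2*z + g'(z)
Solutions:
 g(z) = C1 + k*z^4/4 + 2*z^3/3 + z^2 - 4*z - exp(z)


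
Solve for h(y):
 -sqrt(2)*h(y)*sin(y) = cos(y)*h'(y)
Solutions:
 h(y) = C1*cos(y)^(sqrt(2))


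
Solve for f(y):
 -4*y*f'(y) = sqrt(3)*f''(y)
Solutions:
 f(y) = C1 + C2*erf(sqrt(2)*3^(3/4)*y/3)


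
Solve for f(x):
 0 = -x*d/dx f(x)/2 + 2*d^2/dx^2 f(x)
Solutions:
 f(x) = C1 + C2*erfi(sqrt(2)*x/4)


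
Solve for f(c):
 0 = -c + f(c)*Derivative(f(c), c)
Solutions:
 f(c) = -sqrt(C1 + c^2)
 f(c) = sqrt(C1 + c^2)


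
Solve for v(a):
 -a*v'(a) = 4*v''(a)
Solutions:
 v(a) = C1 + C2*erf(sqrt(2)*a/4)


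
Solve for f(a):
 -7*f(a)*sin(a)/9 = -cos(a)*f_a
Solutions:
 f(a) = C1/cos(a)^(7/9)


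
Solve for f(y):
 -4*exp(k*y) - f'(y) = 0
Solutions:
 f(y) = C1 - 4*exp(k*y)/k


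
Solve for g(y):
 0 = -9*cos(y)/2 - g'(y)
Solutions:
 g(y) = C1 - 9*sin(y)/2


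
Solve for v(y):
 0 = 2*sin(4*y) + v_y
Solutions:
 v(y) = C1 + cos(4*y)/2


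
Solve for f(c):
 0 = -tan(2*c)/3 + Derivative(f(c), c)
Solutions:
 f(c) = C1 - log(cos(2*c))/6


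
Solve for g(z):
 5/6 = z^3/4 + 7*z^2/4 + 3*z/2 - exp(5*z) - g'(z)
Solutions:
 g(z) = C1 + z^4/16 + 7*z^3/12 + 3*z^2/4 - 5*z/6 - exp(5*z)/5


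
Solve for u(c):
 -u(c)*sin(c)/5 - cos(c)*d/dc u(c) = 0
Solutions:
 u(c) = C1*cos(c)^(1/5)


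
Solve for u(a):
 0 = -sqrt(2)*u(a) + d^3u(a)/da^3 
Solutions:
 u(a) = C3*exp(2^(1/6)*a) + (C1*sin(2^(1/6)*sqrt(3)*a/2) + C2*cos(2^(1/6)*sqrt(3)*a/2))*exp(-2^(1/6)*a/2)


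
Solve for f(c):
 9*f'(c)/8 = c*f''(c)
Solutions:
 f(c) = C1 + C2*c^(17/8)


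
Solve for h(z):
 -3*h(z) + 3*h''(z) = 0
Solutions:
 h(z) = C1*exp(-z) + C2*exp(z)


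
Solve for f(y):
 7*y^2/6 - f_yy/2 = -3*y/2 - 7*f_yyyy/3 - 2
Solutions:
 f(y) = C1 + C2*y + C3*exp(-sqrt(42)*y/14) + C4*exp(sqrt(42)*y/14) + 7*y^4/36 + y^3/2 + 116*y^2/9


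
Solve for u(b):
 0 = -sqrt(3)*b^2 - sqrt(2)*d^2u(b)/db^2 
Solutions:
 u(b) = C1 + C2*b - sqrt(6)*b^4/24


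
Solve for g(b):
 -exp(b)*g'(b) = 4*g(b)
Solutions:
 g(b) = C1*exp(4*exp(-b))


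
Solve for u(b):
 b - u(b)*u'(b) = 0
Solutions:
 u(b) = -sqrt(C1 + b^2)
 u(b) = sqrt(C1 + b^2)


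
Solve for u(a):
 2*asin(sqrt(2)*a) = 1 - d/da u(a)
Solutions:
 u(a) = C1 - 2*a*asin(sqrt(2)*a) + a - sqrt(2)*sqrt(1 - 2*a^2)


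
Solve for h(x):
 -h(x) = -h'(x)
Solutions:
 h(x) = C1*exp(x)


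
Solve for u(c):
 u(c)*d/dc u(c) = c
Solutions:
 u(c) = -sqrt(C1 + c^2)
 u(c) = sqrt(C1 + c^2)


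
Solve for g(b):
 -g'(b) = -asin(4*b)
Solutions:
 g(b) = C1 + b*asin(4*b) + sqrt(1 - 16*b^2)/4


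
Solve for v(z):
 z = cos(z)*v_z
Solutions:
 v(z) = C1 + Integral(z/cos(z), z)


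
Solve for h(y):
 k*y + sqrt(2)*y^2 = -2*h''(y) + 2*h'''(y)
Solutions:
 h(y) = C1 + C2*y + C3*exp(y) - sqrt(2)*y^4/24 + y^3*(-k - 2*sqrt(2))/12 + y^2*(-k - 2*sqrt(2))/4


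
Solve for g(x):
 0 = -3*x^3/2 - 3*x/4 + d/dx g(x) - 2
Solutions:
 g(x) = C1 + 3*x^4/8 + 3*x^2/8 + 2*x


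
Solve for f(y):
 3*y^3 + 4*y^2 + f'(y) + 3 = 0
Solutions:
 f(y) = C1 - 3*y^4/4 - 4*y^3/3 - 3*y


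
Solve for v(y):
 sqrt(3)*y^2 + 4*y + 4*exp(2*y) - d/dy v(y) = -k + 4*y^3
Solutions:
 v(y) = C1 + k*y - y^4 + sqrt(3)*y^3/3 + 2*y^2 + 2*exp(2*y)


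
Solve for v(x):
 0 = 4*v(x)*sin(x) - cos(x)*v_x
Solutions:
 v(x) = C1/cos(x)^4


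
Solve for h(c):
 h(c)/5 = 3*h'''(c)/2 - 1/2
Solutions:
 h(c) = C3*exp(15^(2/3)*2^(1/3)*c/15) + (C1*sin(2^(1/3)*3^(1/6)*5^(2/3)*c/10) + C2*cos(2^(1/3)*3^(1/6)*5^(2/3)*c/10))*exp(-15^(2/3)*2^(1/3)*c/30) - 5/2


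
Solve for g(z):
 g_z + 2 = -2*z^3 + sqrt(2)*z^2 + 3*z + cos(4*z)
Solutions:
 g(z) = C1 - z^4/2 + sqrt(2)*z^3/3 + 3*z^2/2 - 2*z + sin(4*z)/4


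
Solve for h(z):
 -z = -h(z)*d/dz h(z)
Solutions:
 h(z) = -sqrt(C1 + z^2)
 h(z) = sqrt(C1 + z^2)


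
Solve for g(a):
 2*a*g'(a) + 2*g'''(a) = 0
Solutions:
 g(a) = C1 + Integral(C2*airyai(-a) + C3*airybi(-a), a)


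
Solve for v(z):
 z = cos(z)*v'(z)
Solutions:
 v(z) = C1 + Integral(z/cos(z), z)


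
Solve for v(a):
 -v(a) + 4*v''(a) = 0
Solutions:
 v(a) = C1*exp(-a/2) + C2*exp(a/2)


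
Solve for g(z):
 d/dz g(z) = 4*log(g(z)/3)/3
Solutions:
 3*Integral(1/(-log(_y) + log(3)), (_y, g(z)))/4 = C1 - z


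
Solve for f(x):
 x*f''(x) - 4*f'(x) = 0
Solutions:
 f(x) = C1 + C2*x^5


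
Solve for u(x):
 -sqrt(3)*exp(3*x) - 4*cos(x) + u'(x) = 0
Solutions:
 u(x) = C1 + sqrt(3)*exp(3*x)/3 + 4*sin(x)


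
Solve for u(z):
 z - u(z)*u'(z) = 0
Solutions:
 u(z) = -sqrt(C1 + z^2)
 u(z) = sqrt(C1 + z^2)


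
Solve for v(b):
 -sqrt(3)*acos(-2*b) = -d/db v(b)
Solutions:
 v(b) = C1 + sqrt(3)*(b*acos(-2*b) + sqrt(1 - 4*b^2)/2)


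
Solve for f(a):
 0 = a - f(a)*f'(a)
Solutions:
 f(a) = -sqrt(C1 + a^2)
 f(a) = sqrt(C1 + a^2)


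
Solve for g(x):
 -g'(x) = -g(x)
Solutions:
 g(x) = C1*exp(x)


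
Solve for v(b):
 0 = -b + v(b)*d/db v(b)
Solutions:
 v(b) = -sqrt(C1 + b^2)
 v(b) = sqrt(C1 + b^2)


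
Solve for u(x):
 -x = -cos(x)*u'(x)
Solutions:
 u(x) = C1 + Integral(x/cos(x), x)


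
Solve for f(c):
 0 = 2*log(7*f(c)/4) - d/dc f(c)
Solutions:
 Integral(1/(-log(_y) - log(7) + 2*log(2)), (_y, f(c)))/2 = C1 - c


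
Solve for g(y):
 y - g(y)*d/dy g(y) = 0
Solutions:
 g(y) = -sqrt(C1 + y^2)
 g(y) = sqrt(C1 + y^2)


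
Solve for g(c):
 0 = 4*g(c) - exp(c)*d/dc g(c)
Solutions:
 g(c) = C1*exp(-4*exp(-c))


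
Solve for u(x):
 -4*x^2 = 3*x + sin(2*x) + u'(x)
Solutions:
 u(x) = C1 - 4*x^3/3 - 3*x^2/2 + cos(2*x)/2


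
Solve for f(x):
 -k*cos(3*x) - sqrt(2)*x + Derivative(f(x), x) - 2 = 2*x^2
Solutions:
 f(x) = C1 + k*sin(3*x)/3 + 2*x^3/3 + sqrt(2)*x^2/2 + 2*x


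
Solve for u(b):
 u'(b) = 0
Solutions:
 u(b) = C1


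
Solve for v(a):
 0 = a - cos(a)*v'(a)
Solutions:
 v(a) = C1 + Integral(a/cos(a), a)


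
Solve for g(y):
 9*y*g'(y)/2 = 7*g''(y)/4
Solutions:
 g(y) = C1 + C2*erfi(3*sqrt(7)*y/7)


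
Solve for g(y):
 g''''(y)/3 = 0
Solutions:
 g(y) = C1 + C2*y + C3*y^2 + C4*y^3


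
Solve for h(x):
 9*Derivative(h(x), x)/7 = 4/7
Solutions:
 h(x) = C1 + 4*x/9


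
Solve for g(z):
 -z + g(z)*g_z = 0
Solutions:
 g(z) = -sqrt(C1 + z^2)
 g(z) = sqrt(C1 + z^2)


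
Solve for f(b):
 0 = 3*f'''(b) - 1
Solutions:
 f(b) = C1 + C2*b + C3*b^2 + b^3/18


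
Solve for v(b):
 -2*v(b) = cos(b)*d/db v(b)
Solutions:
 v(b) = C1*(sin(b) - 1)/(sin(b) + 1)


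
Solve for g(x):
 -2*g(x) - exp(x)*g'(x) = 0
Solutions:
 g(x) = C1*exp(2*exp(-x))


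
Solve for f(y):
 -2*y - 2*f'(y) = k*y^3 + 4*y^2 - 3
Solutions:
 f(y) = C1 - k*y^4/8 - 2*y^3/3 - y^2/2 + 3*y/2


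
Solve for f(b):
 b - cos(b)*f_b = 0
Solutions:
 f(b) = C1 + Integral(b/cos(b), b)


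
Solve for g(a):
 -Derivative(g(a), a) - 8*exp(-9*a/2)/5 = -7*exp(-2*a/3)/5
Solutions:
 g(a) = C1 + 16*exp(-9*a/2)/45 - 21*exp(-2*a/3)/10


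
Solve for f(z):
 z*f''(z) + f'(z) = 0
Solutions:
 f(z) = C1 + C2*log(z)


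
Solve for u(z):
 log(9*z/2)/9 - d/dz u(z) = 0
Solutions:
 u(z) = C1 + z*log(z)/9 - z/9 - z*log(2)/9 + 2*z*log(3)/9


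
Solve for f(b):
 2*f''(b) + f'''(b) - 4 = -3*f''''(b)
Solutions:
 f(b) = C1 + C2*b + b^2 + (C3*sin(sqrt(23)*b/6) + C4*cos(sqrt(23)*b/6))*exp(-b/6)


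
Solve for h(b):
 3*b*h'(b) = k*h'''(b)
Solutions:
 h(b) = C1 + Integral(C2*airyai(3^(1/3)*b*(1/k)^(1/3)) + C3*airybi(3^(1/3)*b*(1/k)^(1/3)), b)


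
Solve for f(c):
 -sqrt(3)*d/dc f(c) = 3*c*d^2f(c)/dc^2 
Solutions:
 f(c) = C1 + C2*c^(1 - sqrt(3)/3)


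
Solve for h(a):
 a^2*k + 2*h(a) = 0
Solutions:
 h(a) = -a^2*k/2


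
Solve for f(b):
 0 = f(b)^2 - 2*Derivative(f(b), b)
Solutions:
 f(b) = -2/(C1 + b)


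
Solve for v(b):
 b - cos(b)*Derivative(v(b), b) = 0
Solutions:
 v(b) = C1 + Integral(b/cos(b), b)


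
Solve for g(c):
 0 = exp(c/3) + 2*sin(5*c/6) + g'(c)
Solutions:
 g(c) = C1 - 3*exp(c/3) + 12*cos(5*c/6)/5


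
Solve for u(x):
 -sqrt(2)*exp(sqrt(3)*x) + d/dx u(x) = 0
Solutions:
 u(x) = C1 + sqrt(6)*exp(sqrt(3)*x)/3


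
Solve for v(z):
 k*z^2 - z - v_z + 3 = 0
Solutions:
 v(z) = C1 + k*z^3/3 - z^2/2 + 3*z


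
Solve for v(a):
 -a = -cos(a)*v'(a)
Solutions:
 v(a) = C1 + Integral(a/cos(a), a)


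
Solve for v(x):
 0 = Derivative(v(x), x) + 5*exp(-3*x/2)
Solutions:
 v(x) = C1 + 10*exp(-3*x/2)/3


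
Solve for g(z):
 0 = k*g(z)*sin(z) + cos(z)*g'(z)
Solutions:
 g(z) = C1*exp(k*log(cos(z)))


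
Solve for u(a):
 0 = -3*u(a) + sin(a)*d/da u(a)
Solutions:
 u(a) = C1*(cos(a) - 1)^(3/2)/(cos(a) + 1)^(3/2)


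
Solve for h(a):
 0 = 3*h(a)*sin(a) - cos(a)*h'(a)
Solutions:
 h(a) = C1/cos(a)^3


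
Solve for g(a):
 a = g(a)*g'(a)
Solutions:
 g(a) = -sqrt(C1 + a^2)
 g(a) = sqrt(C1 + a^2)


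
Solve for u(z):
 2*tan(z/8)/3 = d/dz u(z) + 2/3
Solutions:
 u(z) = C1 - 2*z/3 - 16*log(cos(z/8))/3


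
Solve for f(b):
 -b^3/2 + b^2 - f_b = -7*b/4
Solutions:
 f(b) = C1 - b^4/8 + b^3/3 + 7*b^2/8


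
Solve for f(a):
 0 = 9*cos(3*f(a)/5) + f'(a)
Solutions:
 9*a - 5*log(sin(3*f(a)/5) - 1)/6 + 5*log(sin(3*f(a)/5) + 1)/6 = C1


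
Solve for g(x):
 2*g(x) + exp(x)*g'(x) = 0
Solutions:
 g(x) = C1*exp(2*exp(-x))


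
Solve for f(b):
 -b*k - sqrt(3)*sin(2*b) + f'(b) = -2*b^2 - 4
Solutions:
 f(b) = C1 - 2*b^3/3 + b^2*k/2 - 4*b - sqrt(3)*cos(2*b)/2


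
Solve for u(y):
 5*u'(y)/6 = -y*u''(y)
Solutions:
 u(y) = C1 + C2*y^(1/6)


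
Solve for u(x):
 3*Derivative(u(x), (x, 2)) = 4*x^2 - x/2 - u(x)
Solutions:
 u(x) = C1*sin(sqrt(3)*x/3) + C2*cos(sqrt(3)*x/3) + 4*x^2 - x/2 - 24


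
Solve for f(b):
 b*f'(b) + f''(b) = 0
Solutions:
 f(b) = C1 + C2*erf(sqrt(2)*b/2)


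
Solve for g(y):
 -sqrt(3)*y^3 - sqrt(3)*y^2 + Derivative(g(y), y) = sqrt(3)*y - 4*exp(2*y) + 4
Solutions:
 g(y) = C1 + sqrt(3)*y^4/4 + sqrt(3)*y^3/3 + sqrt(3)*y^2/2 + 4*y - 2*exp(2*y)


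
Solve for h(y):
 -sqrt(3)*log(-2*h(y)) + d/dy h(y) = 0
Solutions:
 -sqrt(3)*Integral(1/(log(-_y) + log(2)), (_y, h(y)))/3 = C1 - y


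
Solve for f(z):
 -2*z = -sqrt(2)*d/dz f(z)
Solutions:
 f(z) = C1 + sqrt(2)*z^2/2


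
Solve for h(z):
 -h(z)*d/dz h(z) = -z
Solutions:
 h(z) = -sqrt(C1 + z^2)
 h(z) = sqrt(C1 + z^2)


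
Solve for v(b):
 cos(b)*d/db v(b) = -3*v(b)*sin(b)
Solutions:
 v(b) = C1*cos(b)^3


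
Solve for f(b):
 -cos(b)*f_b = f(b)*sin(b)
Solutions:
 f(b) = C1*cos(b)


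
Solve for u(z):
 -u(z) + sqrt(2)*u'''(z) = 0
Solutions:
 u(z) = C3*exp(2^(5/6)*z/2) + (C1*sin(2^(5/6)*sqrt(3)*z/4) + C2*cos(2^(5/6)*sqrt(3)*z/4))*exp(-2^(5/6)*z/4)


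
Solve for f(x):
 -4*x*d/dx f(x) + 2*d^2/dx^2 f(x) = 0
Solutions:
 f(x) = C1 + C2*erfi(x)


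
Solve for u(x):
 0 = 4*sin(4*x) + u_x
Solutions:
 u(x) = C1 + cos(4*x)


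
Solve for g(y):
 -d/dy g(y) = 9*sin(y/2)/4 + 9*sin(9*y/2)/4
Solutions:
 g(y) = C1 + 9*cos(y/2)/2 + cos(9*y/2)/2


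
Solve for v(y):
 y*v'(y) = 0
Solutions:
 v(y) = C1


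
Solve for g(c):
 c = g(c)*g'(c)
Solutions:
 g(c) = -sqrt(C1 + c^2)
 g(c) = sqrt(C1 + c^2)


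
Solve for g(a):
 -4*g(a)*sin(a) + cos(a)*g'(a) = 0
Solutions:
 g(a) = C1/cos(a)^4


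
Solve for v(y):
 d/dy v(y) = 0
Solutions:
 v(y) = C1


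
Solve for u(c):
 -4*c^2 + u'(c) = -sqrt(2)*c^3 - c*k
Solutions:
 u(c) = C1 - sqrt(2)*c^4/4 + 4*c^3/3 - c^2*k/2


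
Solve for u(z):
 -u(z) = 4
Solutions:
 u(z) = -4


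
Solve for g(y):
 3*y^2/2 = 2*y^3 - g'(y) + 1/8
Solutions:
 g(y) = C1 + y^4/2 - y^3/2 + y/8


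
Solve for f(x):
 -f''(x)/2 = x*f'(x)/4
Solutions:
 f(x) = C1 + C2*erf(x/2)


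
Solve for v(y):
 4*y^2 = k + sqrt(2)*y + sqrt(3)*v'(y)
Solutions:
 v(y) = C1 - sqrt(3)*k*y/3 + 4*sqrt(3)*y^3/9 - sqrt(6)*y^2/6


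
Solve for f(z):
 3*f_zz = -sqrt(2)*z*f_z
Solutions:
 f(z) = C1 + C2*erf(2^(3/4)*sqrt(3)*z/6)


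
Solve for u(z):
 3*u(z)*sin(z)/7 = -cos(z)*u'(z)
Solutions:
 u(z) = C1*cos(z)^(3/7)


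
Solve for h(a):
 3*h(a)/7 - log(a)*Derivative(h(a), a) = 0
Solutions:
 h(a) = C1*exp(3*li(a)/7)


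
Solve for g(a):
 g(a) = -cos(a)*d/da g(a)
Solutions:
 g(a) = C1*sqrt(sin(a) - 1)/sqrt(sin(a) + 1)


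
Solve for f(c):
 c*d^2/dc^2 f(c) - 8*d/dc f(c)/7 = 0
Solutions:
 f(c) = C1 + C2*c^(15/7)


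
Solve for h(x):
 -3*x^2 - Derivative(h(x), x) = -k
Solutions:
 h(x) = C1 + k*x - x^3


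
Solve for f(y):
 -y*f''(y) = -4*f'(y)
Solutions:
 f(y) = C1 + C2*y^5


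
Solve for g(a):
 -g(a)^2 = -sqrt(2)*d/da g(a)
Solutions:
 g(a) = -2/(C1 + sqrt(2)*a)


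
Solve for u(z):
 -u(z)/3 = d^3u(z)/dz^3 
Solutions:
 u(z) = C3*exp(-3^(2/3)*z/3) + (C1*sin(3^(1/6)*z/2) + C2*cos(3^(1/6)*z/2))*exp(3^(2/3)*z/6)


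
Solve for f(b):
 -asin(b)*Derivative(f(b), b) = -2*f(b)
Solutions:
 f(b) = C1*exp(2*Integral(1/asin(b), b))


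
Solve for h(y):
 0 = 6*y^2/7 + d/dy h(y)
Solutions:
 h(y) = C1 - 2*y^3/7


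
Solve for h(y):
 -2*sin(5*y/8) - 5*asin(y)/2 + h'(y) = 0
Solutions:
 h(y) = C1 + 5*y*asin(y)/2 + 5*sqrt(1 - y^2)/2 - 16*cos(5*y/8)/5


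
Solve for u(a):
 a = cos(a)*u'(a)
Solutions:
 u(a) = C1 + Integral(a/cos(a), a)


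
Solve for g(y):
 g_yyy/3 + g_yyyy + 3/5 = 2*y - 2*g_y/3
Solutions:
 g(y) = C1 + C4*exp(-y) + 3*y^2/2 - 9*y/10 + (C2*sin(sqrt(5)*y/3) + C3*cos(sqrt(5)*y/3))*exp(y/3)


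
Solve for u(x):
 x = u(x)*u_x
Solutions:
 u(x) = -sqrt(C1 + x^2)
 u(x) = sqrt(C1 + x^2)


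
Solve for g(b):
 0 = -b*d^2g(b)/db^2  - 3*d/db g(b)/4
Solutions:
 g(b) = C1 + C2*b^(1/4)


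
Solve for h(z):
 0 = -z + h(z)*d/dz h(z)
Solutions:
 h(z) = -sqrt(C1 + z^2)
 h(z) = sqrt(C1 + z^2)


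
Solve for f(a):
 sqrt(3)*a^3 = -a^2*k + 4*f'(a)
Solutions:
 f(a) = C1 + sqrt(3)*a^4/16 + a^3*k/12


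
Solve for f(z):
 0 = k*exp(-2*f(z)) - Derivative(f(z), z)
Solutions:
 f(z) = log(-sqrt(C1 + 2*k*z))
 f(z) = log(C1 + 2*k*z)/2


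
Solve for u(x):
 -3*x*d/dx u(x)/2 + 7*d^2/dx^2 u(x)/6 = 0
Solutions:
 u(x) = C1 + C2*erfi(3*sqrt(14)*x/14)


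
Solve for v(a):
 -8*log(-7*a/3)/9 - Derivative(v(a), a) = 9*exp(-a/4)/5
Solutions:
 v(a) = C1 - 8*a*log(-a)/9 + 8*a*(-log(7) + 1 + log(3))/9 + 36*exp(-a/4)/5


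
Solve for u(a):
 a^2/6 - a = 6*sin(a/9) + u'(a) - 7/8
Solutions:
 u(a) = C1 + a^3/18 - a^2/2 + 7*a/8 + 54*cos(a/9)


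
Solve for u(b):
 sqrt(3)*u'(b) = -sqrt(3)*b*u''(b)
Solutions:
 u(b) = C1 + C2*log(b)


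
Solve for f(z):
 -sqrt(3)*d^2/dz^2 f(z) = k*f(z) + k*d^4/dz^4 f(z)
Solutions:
 f(z) = C1*exp(-sqrt(2)*z*sqrt((-sqrt(3 - 4*k^2) - sqrt(3))/k)/2) + C2*exp(sqrt(2)*z*sqrt((-sqrt(3 - 4*k^2) - sqrt(3))/k)/2) + C3*exp(-sqrt(2)*z*sqrt((sqrt(3 - 4*k^2) - sqrt(3))/k)/2) + C4*exp(sqrt(2)*z*sqrt((sqrt(3 - 4*k^2) - sqrt(3))/k)/2)


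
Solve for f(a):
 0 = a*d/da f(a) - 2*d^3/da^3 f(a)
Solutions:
 f(a) = C1 + Integral(C2*airyai(2^(2/3)*a/2) + C3*airybi(2^(2/3)*a/2), a)


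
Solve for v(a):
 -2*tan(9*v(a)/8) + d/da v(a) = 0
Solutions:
 v(a) = -8*asin(C1*exp(9*a/4))/9 + 8*pi/9
 v(a) = 8*asin(C1*exp(9*a/4))/9


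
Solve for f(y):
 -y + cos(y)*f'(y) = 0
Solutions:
 f(y) = C1 + Integral(y/cos(y), y)


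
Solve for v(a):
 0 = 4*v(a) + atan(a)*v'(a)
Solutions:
 v(a) = C1*exp(-4*Integral(1/atan(a), a))


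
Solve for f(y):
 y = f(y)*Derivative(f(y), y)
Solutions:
 f(y) = -sqrt(C1 + y^2)
 f(y) = sqrt(C1 + y^2)


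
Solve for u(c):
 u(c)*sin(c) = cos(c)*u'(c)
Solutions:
 u(c) = C1/cos(c)


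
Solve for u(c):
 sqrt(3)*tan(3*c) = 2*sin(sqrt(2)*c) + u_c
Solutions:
 u(c) = C1 - sqrt(3)*log(cos(3*c))/3 + sqrt(2)*cos(sqrt(2)*c)


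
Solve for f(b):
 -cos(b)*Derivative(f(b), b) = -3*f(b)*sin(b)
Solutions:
 f(b) = C1/cos(b)^3


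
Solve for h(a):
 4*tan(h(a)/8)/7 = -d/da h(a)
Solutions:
 h(a) = -8*asin(C1*exp(-a/14)) + 8*pi
 h(a) = 8*asin(C1*exp(-a/14))


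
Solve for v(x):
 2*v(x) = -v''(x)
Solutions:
 v(x) = C1*sin(sqrt(2)*x) + C2*cos(sqrt(2)*x)


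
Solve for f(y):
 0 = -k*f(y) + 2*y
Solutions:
 f(y) = 2*y/k


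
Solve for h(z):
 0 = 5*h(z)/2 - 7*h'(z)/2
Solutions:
 h(z) = C1*exp(5*z/7)


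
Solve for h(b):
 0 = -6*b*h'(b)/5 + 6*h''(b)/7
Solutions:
 h(b) = C1 + C2*erfi(sqrt(70)*b/10)


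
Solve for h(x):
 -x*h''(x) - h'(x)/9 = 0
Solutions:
 h(x) = C1 + C2*x^(8/9)


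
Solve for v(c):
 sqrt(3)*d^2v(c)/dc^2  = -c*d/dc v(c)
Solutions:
 v(c) = C1 + C2*erf(sqrt(2)*3^(3/4)*c/6)


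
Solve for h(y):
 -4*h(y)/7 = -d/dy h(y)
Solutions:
 h(y) = C1*exp(4*y/7)


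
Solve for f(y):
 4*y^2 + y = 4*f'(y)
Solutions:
 f(y) = C1 + y^3/3 + y^2/8
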